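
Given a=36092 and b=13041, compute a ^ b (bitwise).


36092 ^ 13041 = 48653

48653


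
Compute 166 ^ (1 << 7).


166 ^ (1 << 7) = 166 ^ 128 = 38

38


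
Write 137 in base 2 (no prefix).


137 = 10001001 in binary

10001001


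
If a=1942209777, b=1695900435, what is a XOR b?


1942209777 ^ 1695900435 = 383166434

383166434


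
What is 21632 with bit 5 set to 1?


21632 | (1 << 5) = 21632 | 32 = 21664

21664


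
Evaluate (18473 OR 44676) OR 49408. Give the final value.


Step 1: 18473 | 44676 = 61101
Step 2: 61101 | 49408 = 61357

61357


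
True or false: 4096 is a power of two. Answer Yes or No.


0b1000000000000. Only one bit set => Yes

Yes


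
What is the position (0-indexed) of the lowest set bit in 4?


0b100. Lowest set bit at position 2

2


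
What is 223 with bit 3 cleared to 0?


223 & ~(1 << 3) = 215

215


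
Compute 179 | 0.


0b10110011 | 0b0 = 0b10110011 = 179

179


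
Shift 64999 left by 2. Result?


0b1111110111100111 << 2 = 0b111111011110011100 = 259996

259996


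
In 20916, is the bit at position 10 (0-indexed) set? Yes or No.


0b101000110110100, bit 10 = 0. No

No


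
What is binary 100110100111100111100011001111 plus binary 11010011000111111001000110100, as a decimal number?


100110100111100111100011001111 + 11010011000111111001000110100 = 1000001000000100110101100000011 = 1090677507

1090677507


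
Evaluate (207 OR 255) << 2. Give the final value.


Step 1: 207 | 255 = 255
Step 2: 255 << 2 = 1020

1020


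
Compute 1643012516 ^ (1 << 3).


1643012516 ^ (1 << 3) = 1643012516 ^ 8 = 1643012524

1643012524


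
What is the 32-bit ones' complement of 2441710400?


2441710400 ^ 4294967295 = 1853256895

1853256895


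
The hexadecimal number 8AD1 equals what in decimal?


8AD1 hex = 35537 decimal

35537


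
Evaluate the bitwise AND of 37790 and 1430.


0b1001001110011110 & 0b10110010110 = 0b110010110 = 406

406


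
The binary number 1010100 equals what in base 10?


1010100 in decimal = 84

84


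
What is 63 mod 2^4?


63 & 15 = 15

15


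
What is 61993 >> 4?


0b1111001000101001 >> 4 = 0b111100100010 = 3874

3874


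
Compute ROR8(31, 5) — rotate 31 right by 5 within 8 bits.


Rotate 0b11111 right by 5 (8-bit) = 0b11111000 = 248

248


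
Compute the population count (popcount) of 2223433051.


0b10000100100001101110010101011011 has 15 set bits

15


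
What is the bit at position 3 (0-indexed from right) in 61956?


0b1111001000000100, position 3 = 0

0


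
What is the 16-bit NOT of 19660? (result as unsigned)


~0b100110011001100 = 0b1011001100110011 = 45875 (16-bit unsigned)

45875


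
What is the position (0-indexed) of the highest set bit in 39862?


0b1001101110110110. Highest set bit at position 15

15


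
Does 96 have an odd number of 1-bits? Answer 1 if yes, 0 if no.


0b1100000 has 2 ones => parity 0

0


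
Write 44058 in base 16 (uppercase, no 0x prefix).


44058 = AC1A hex

AC1A


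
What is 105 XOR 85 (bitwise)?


0b1101001 ^ 0b1010101 = 0b111100 = 60

60


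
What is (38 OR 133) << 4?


Step 1: 38 | 133 = 167
Step 2: 167 << 4 = 2672

2672


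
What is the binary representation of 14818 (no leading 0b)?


14818 = 11100111100010 in binary

11100111100010


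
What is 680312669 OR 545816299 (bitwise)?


0b101000100011001011111101011101 | 0b100000100010000111111011101011 = 0b101000100011001111111111111111 = 680329215

680329215


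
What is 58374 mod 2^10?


58374 & 1023 = 6

6


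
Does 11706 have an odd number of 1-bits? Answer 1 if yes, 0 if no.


0b10110110111010 has 9 ones => parity 1

1


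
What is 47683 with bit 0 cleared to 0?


47683 & ~(1 << 0) = 47682

47682


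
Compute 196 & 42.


0b11000100 & 0b101010 = 0b0 = 0

0


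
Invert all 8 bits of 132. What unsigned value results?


132 ^ 255 = 123

123


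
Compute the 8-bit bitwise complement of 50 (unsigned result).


~0b110010 = 0b11001101 = 205 (8-bit unsigned)

205


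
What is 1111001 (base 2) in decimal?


1111001 in decimal = 121

121


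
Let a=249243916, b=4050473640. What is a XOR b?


249243916 ^ 4050473640 = 4290149284

4290149284


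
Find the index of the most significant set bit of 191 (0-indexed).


0b10111111. Highest set bit at position 7

7


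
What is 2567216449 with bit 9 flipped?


2567216449 ^ (1 << 9) = 2567216449 ^ 512 = 2567216961

2567216961


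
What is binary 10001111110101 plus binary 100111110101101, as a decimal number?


10001111110101 + 100111110101101 = 111001110100010 = 29602

29602


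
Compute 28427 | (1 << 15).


28427 | (1 << 15) = 28427 | 32768 = 61195

61195


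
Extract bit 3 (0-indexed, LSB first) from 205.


0b11001101, position 3 = 1

1


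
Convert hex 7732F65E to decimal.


7732F65E hex = 1999828574 decimal

1999828574


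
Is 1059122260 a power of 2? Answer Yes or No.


0b111111001000001110110001010100. Multiple bits set => No

No


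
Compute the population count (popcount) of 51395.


0b1100100011000011 has 7 set bits

7


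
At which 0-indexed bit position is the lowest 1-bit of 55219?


0b1101011110110011. Lowest set bit at position 0

0


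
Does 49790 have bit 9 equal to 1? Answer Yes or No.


0b1100001001111110, bit 9 = 1. Yes

Yes


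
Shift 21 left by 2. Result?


0b10101 << 2 = 0b1010100 = 84

84


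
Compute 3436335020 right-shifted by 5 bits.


0b11001100110100100100111110101100 >> 5 = 0b110011001101001001001111101 = 107385469

107385469


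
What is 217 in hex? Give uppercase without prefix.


217 = D9 hex

D9


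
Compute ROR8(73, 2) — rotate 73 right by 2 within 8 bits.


Rotate 0b1001001 right by 2 (8-bit) = 0b1010010 = 82

82


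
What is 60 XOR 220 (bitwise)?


0b111100 ^ 0b11011100 = 0b11100000 = 224

224


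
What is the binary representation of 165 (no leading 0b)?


165 = 10100101 in binary

10100101


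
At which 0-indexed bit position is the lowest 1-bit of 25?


0b11001. Lowest set bit at position 0

0


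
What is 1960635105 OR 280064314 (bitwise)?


0b1110100110111001110101011100001 | 0b10000101100010111000100111010 = 0b1110100111111011111101111111011 = 1962802171

1962802171


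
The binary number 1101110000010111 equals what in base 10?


1101110000010111 in decimal = 56343

56343


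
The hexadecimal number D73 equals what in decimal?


D73 hex = 3443 decimal

3443


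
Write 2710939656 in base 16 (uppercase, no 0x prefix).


2710939656 = A195A808 hex

A195A808


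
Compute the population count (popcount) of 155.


0b10011011 has 5 set bits

5


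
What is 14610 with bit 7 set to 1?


14610 | (1 << 7) = 14610 | 128 = 14738

14738


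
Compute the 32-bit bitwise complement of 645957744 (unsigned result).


~0b100110100000001000100001110000 = 0b11011001011111110111011110001111 = 3649009551 (32-bit unsigned)

3649009551


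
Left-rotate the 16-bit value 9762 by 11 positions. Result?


Rotate 0b10011000100010 left by 11 (16-bit) = 0b1000100110001 = 4401

4401


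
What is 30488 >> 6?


0b111011100011000 >> 6 = 0b111011100 = 476

476


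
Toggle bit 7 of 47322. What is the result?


47322 ^ (1 << 7) = 47322 ^ 128 = 47194

47194


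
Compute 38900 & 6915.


0b1001011111110100 & 0b1101100000011 = 0b1001100000000 = 4864

4864


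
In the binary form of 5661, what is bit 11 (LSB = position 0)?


0b1011000011101, position 11 = 0

0


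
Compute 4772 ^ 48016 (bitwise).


0b1001010100100 ^ 0b1011101110010000 = 0b1010100100110100 = 43316

43316


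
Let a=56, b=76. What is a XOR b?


56 ^ 76 = 116

116


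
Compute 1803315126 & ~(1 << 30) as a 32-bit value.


1803315126 & ~(1 << 30) = 729573302

729573302


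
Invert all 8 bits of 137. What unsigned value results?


137 ^ 255 = 118

118


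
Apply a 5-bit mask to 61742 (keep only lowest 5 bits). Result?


61742 & 31 = 14

14


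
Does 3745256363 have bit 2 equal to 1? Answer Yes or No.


0b11011111001111000001001110101011, bit 2 = 0. No

No


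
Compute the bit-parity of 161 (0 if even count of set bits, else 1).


0b10100001 has 3 ones => parity 1

1


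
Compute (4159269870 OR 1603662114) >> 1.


Step 1: 4159269870 | 1603662114 = 4294835182
Step 2: 4294835182 >> 1 = 2147417591

2147417591


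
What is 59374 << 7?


0b1110011111101110 << 7 = 0b11100111111011100000000 = 7599872

7599872


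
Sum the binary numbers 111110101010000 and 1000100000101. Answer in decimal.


111110101010000 + 1000100000101 = 1000111001010101 = 36437

36437


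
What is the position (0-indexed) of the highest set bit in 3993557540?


0b11101110000010001101101000100100. Highest set bit at position 31

31


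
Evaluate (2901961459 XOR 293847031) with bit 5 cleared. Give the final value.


Step 1: 2901961459 ^ 293847031 = 3179009284
Step 2: 3179009284 & ~(1 << 5) = 3179009284

3179009284


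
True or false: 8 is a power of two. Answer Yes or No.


0b1000. Only one bit set => Yes

Yes


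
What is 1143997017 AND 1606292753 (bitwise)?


0b1000100001100000000001001011001 & 0b1011111101111100001010100010001 = 0b1000100001100000000000000010001 = 1143996433

1143996433


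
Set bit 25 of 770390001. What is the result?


770390001 | (1 << 25) = 770390001 | 33554432 = 803944433

803944433


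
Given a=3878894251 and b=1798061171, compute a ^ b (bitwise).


3878894251 ^ 1798061171 = 2350843608

2350843608


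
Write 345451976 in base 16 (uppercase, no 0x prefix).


345451976 = 14972DC8 hex

14972DC8


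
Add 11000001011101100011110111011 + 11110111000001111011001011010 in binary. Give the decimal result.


11000001011101100011110111011 + 11110111000001111011001011010 = 110111000011111011111000010101 = 923778581

923778581


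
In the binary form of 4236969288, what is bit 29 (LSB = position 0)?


0b11111100100010110000010101001000, position 29 = 1

1


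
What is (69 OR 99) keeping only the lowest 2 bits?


Step 1: 69 | 99 = 103
Step 2: 103 & 3 = 3

3


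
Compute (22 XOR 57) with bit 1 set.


Step 1: 22 ^ 57 = 47
Step 2: 47 | (1 << 1) = 47 | 2 = 47

47


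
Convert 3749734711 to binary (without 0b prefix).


3749734711 = 11011111100000000110100100110111 in binary

11011111100000000110100100110111


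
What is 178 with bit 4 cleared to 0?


178 & ~(1 << 4) = 162

162


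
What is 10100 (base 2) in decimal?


10100 in decimal = 20

20


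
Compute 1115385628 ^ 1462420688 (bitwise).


0b1000010011110110110111100011100 ^ 0b1010111001010101100010011010000 = 0b10101010100011010101111001100 = 357673932

357673932


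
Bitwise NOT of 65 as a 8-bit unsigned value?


~0b1000001 = 0b10111110 = 190 (8-bit unsigned)

190


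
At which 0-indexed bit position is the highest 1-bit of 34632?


0b1000011101001000. Highest set bit at position 15

15


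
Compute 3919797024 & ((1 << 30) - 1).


3919797024 & 1073741823 = 698571552

698571552


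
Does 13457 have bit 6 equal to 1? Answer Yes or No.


0b11010010010001, bit 6 = 0. No

No


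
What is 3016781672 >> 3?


0b10110011110100000110111101101000 >> 3 = 0b10110011110100000110111101101 = 377097709

377097709


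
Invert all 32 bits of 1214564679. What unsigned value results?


1214564679 ^ 4294967295 = 3080402616

3080402616


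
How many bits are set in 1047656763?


0b111110011100011111100100111011 has 20 set bits

20


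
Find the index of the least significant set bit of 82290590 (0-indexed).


0b100111001111010011110011110. Lowest set bit at position 1

1


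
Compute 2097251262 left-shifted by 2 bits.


0b1111101000000011000001110111110 << 2 = 0b111110100000001100000111011111000 = 8389005048

8389005048


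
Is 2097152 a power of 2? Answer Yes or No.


0b1000000000000000000000. Only one bit set => Yes

Yes


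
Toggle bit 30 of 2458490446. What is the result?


2458490446 ^ (1 << 30) = 2458490446 ^ 1073741824 = 3532232270

3532232270


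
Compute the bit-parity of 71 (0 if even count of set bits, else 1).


0b1000111 has 4 ones => parity 0

0


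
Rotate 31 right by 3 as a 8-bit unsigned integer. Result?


Rotate 0b11111 right by 3 (8-bit) = 0b11100011 = 227

227


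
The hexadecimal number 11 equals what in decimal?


11 hex = 17 decimal

17


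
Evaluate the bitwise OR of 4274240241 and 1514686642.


0b11111110110000111011101011110001 | 0b1011010010010000100100010110010 = 0b11111110110010111111101011110011 = 4274780915

4274780915


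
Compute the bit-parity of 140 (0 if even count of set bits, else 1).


0b10001100 has 3 ones => parity 1

1


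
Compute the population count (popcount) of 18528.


0b100100001100000 has 4 set bits

4


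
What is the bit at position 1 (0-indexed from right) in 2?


0b10, position 1 = 1

1


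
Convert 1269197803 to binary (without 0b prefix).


1269197803 = 1001011101001100110101111101011 in binary

1001011101001100110101111101011


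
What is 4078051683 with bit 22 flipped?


4078051683 ^ (1 << 22) = 4078051683 ^ 4194304 = 4082245987

4082245987


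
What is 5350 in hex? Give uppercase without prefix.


5350 = 14E6 hex

14E6


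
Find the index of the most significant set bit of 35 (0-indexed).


0b100011. Highest set bit at position 5

5


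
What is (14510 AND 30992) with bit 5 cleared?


Step 1: 14510 & 30992 = 14336
Step 2: 14336 & ~(1 << 5) = 14336

14336


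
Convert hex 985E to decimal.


985E hex = 39006 decimal

39006


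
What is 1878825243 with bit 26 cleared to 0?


1878825243 & ~(1 << 26) = 1811716379

1811716379


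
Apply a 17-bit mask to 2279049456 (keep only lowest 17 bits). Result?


2279049456 & 131071 = 100592

100592


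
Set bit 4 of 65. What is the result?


65 | (1 << 4) = 65 | 16 = 81

81


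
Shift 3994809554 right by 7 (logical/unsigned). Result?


0b11101110000110111111010011010010 >> 7 = 0b1110111000011011111101001 = 31209449

31209449


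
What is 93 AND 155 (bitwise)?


0b1011101 & 0b10011011 = 0b11001 = 25

25


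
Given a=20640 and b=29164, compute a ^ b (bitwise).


20640 ^ 29164 = 8524

8524


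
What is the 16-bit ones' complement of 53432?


53432 ^ 65535 = 12103

12103


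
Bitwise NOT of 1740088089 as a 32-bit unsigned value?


~0b1100111101101111010001100011001 = 0b10011000010010000101110011100110 = 2554879206 (32-bit unsigned)

2554879206


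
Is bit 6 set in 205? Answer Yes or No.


0b11001101, bit 6 = 1. Yes

Yes


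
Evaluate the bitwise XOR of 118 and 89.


0b1110110 ^ 0b1011001 = 0b101111 = 47

47


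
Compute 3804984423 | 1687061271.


0b11100010110010110111010001100111 | 0b1100100100011101000001100010111 = 0b11100110110011111111011101110111 = 3872388983

3872388983


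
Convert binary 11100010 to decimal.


11100010 in decimal = 226

226


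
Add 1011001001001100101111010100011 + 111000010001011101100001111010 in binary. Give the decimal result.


1011001001001100101111010100011 + 111000010001011101100001111010 = 10010001011011000011011100011101 = 2439788317

2439788317


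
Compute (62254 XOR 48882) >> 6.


Step 1: 62254 ^ 48882 = 19932
Step 2: 19932 >> 6 = 311

311


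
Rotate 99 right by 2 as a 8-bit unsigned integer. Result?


Rotate 0b1100011 right by 2 (8-bit) = 0b11011000 = 216

216


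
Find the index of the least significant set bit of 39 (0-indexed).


0b100111. Lowest set bit at position 0

0


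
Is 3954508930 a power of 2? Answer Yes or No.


0b11101011101101010000010010000010. Multiple bits set => No

No


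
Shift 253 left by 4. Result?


0b11111101 << 4 = 0b111111010000 = 4048

4048


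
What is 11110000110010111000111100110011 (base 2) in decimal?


11110000110010111000111100110011 in decimal = 4039872307

4039872307


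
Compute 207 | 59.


0b11001111 | 0b111011 = 0b11111111 = 255

255


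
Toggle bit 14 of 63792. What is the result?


63792 ^ (1 << 14) = 63792 ^ 16384 = 47408

47408


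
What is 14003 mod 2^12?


14003 & 4095 = 1715

1715


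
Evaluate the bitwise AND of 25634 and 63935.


0b110010000100010 & 0b1111100110111111 = 0b110000000100010 = 24610

24610


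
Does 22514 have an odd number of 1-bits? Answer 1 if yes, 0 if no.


0b101011111110010 has 10 ones => parity 0

0


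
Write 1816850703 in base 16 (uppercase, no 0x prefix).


1816850703 = 6C4AF10F hex

6C4AF10F


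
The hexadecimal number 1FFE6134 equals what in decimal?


1FFE6134 hex = 536764724 decimal

536764724


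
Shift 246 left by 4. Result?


0b11110110 << 4 = 0b111101100000 = 3936

3936


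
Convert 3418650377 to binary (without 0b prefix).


3418650377 = 11001011110001000111011100001001 in binary

11001011110001000111011100001001


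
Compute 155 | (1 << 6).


155 | (1 << 6) = 155 | 64 = 219

219


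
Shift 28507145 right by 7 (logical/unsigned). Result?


0b1101100101111110000001001 >> 7 = 0b110110010111111000 = 222712

222712


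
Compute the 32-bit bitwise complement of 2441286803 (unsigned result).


~0b10010001100000110001010010010011 = 0b1101110011111001110101101101100 = 1853680492 (32-bit unsigned)

1853680492


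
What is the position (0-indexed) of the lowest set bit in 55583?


0b1101100100011111. Lowest set bit at position 0

0


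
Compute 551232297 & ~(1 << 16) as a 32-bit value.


551232297 & ~(1 << 16) = 551166761

551166761


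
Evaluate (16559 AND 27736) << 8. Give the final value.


Step 1: 16559 & 27736 = 16392
Step 2: 16392 << 8 = 4196352

4196352


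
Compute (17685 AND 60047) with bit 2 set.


Step 1: 17685 & 60047 = 16389
Step 2: 16389 | (1 << 2) = 16389 | 4 = 16389

16389


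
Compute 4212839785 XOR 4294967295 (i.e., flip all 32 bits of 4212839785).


4212839785 ^ 4294967295 = 82127510

82127510


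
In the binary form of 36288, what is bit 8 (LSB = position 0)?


0b1000110111000000, position 8 = 1

1


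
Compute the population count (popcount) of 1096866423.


0b1000001011000001101101001110111 has 15 set bits

15


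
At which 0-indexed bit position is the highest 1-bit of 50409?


0b1100010011101001. Highest set bit at position 15

15


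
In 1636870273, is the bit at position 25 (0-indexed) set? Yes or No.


0b1100001100100001010100010000001, bit 25 = 0. No

No


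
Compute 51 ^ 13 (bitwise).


0b110011 ^ 0b1101 = 0b111110 = 62

62


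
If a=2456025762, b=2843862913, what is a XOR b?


2456025762 ^ 2843862913 = 1004674339

1004674339


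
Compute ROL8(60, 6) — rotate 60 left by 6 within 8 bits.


Rotate 0b111100 left by 6 (8-bit) = 0b1111 = 15

15


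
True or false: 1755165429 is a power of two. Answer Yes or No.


0b1101000100111011011001011110101. Multiple bits set => No

No


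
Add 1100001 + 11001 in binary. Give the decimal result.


1100001 + 11001 = 1111010 = 122

122


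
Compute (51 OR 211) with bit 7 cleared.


Step 1: 51 | 211 = 243
Step 2: 243 & ~(1 << 7) = 115

115


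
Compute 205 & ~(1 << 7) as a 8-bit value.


205 & ~(1 << 7) = 77

77


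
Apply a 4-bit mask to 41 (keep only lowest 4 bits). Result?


41 & 15 = 9

9


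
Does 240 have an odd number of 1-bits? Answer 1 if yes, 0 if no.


0b11110000 has 4 ones => parity 0

0


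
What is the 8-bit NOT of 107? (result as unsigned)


~0b1101011 = 0b10010100 = 148 (8-bit unsigned)

148


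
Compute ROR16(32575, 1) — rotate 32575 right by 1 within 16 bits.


Rotate 0b111111100111111 right by 1 (16-bit) = 0b1011111110011111 = 49055

49055


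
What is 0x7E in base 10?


7E hex = 126 decimal

126


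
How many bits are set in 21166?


0b101001010101110 has 8 set bits

8


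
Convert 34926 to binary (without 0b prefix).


34926 = 1000100001101110 in binary

1000100001101110


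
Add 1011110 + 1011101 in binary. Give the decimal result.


1011110 + 1011101 = 10111011 = 187

187


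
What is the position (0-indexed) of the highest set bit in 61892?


0b1111000111000100. Highest set bit at position 15

15


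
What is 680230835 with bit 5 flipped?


680230835 ^ (1 << 5) = 680230835 ^ 32 = 680230803

680230803


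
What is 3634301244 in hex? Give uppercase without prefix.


3634301244 = D89F093C hex

D89F093C


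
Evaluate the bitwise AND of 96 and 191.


0b1100000 & 0b10111111 = 0b100000 = 32

32


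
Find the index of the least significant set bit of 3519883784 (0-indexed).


0b11010001110011010010101000001000. Lowest set bit at position 3

3


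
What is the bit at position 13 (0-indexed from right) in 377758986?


0b10110100001000010010100001010, position 13 = 1

1


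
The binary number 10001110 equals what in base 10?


10001110 in decimal = 142

142


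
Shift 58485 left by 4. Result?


0b1110010001110101 << 4 = 0b11100100011101010000 = 935760

935760


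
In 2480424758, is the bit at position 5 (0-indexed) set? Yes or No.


0b10010011110110000100011100110110, bit 5 = 1. Yes

Yes


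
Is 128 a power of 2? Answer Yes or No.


0b10000000. Only one bit set => Yes

Yes


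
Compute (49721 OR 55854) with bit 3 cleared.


Step 1: 49721 | 55854 = 55871
Step 2: 55871 & ~(1 << 3) = 55863

55863


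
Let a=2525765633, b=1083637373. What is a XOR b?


2525765633 ^ 1083637373 = 3592085116

3592085116


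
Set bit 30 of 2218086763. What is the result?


2218086763 | (1 << 30) = 2218086763 | 1073741824 = 3291828587

3291828587


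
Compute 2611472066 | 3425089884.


0b10011011101001111110011011000010 | 0b11001100001001101011100101011100 = 0b11011111101001111111111111011110 = 3752329182

3752329182


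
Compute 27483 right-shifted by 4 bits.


0b110101101011011 >> 4 = 0b11010110101 = 1717

1717


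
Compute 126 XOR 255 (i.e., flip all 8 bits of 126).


126 ^ 255 = 129

129


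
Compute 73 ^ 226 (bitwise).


0b1001001 ^ 0b11100010 = 0b10101011 = 171

171


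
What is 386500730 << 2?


0b10111000010011000100001111010 << 2 = 0b1011100001001100010000111101000 = 1546002920

1546002920


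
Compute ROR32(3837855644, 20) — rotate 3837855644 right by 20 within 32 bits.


Rotate 0b11100100110000010000011110011100 right by 20 (32-bit) = 0b10000011110011100111001001100 = 276418124

276418124


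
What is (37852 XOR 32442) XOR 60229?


Step 1: 37852 ^ 32442 = 60774
Step 2: 60774 ^ 60229 = 1571

1571


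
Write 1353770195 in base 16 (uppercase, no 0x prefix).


1353770195 = 50B0E4D3 hex

50B0E4D3


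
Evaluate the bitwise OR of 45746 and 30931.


0b1011001010110010 | 0b111100011010011 = 0b1111101011110011 = 64243

64243


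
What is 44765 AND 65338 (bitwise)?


0b1010111011011101 & 0b1111111100111010 = 0b1010111000011000 = 44568

44568


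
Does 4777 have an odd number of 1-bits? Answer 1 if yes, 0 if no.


0b1001010101001 has 6 ones => parity 0

0


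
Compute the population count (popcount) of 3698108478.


0b11011100011011001010100000111110 has 17 set bits

17


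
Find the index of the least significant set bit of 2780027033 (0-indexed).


0b10100101101100111101100010011001. Lowest set bit at position 0

0


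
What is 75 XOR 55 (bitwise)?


0b1001011 ^ 0b110111 = 0b1111100 = 124

124


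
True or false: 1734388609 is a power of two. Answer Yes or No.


0b1100111011000001010101110000001. Multiple bits set => No

No


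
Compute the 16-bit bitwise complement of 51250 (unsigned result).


~0b1100100000110010 = 0b11011111001101 = 14285 (16-bit unsigned)

14285


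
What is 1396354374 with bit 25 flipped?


1396354374 ^ (1 << 25) = 1396354374 ^ 33554432 = 1362799942

1362799942


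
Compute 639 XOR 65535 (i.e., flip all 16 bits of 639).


639 ^ 65535 = 64896

64896


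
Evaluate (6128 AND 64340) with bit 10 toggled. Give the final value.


Step 1: 6128 & 64340 = 4944
Step 2: 4944 ^ (1 << 10) = 4944 ^ 1024 = 5968

5968


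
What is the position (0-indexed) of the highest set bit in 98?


0b1100010. Highest set bit at position 6

6


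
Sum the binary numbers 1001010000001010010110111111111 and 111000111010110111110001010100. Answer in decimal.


1001010000001010010110111111111 + 111000111010110111110001010100 = 10000010111100001010101001010011 = 2196810323

2196810323


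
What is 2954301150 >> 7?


0b10110000000101110000111011011110 >> 7 = 0b1011000000010111000011101 = 23080477

23080477


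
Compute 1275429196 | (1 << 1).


1275429196 | (1 << 1) = 1275429196 | 2 = 1275429198

1275429198


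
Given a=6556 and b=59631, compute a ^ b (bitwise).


6556 ^ 59631 = 61811

61811


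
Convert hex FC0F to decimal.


FC0F hex = 64527 decimal

64527


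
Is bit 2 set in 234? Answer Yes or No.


0b11101010, bit 2 = 0. No

No


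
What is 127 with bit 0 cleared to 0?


127 & ~(1 << 0) = 126

126


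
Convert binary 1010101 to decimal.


1010101 in decimal = 85

85


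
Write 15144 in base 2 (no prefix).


15144 = 11101100101000 in binary

11101100101000


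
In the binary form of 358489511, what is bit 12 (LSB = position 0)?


0b10101010111100001110110100111, position 12 = 1

1


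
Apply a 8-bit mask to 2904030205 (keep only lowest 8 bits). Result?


2904030205 & 255 = 253

253


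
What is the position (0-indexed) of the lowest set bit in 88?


0b1011000. Lowest set bit at position 3

3


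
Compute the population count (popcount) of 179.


0b10110011 has 5 set bits

5


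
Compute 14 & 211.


0b1110 & 0b11010011 = 0b10 = 2

2


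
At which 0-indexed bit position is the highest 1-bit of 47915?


0b1011101100101011. Highest set bit at position 15

15


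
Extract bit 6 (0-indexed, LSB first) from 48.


0b110000, position 6 = 0

0


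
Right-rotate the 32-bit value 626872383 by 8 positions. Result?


Rotate 0b100101010111010101000000111111 right by 8 (32-bit) = 0b111111001001010101110101010000 = 1059413328

1059413328


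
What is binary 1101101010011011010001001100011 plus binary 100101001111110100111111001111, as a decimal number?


1101101010011011010001001100011 + 100101001111110100111111001111 = 10010010100011001111001000110010 = 2458710578

2458710578


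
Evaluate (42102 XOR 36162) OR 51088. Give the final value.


Step 1: 42102 ^ 36162 = 10548
Step 2: 10548 | 51088 = 61364

61364


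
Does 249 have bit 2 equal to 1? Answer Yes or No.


0b11111001, bit 2 = 0. No

No


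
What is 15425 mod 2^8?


15425 & 255 = 65

65


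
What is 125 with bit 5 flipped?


125 ^ (1 << 5) = 125 ^ 32 = 93

93


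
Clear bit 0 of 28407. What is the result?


28407 & ~(1 << 0) = 28406

28406


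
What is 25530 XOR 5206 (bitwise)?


0b110001110111010 ^ 0b1010001010110 = 0b111011111101100 = 30700

30700


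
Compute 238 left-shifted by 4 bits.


0b11101110 << 4 = 0b111011100000 = 3808

3808


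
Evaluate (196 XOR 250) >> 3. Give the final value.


Step 1: 196 ^ 250 = 62
Step 2: 62 >> 3 = 7

7


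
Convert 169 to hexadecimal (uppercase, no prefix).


169 = A9 hex

A9


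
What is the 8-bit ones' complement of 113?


113 ^ 255 = 142

142


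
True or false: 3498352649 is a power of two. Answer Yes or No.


0b11010000100001001010000000001001. Multiple bits set => No

No


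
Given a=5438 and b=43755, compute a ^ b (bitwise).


5438 ^ 43755 = 49109

49109


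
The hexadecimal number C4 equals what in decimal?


C4 hex = 196 decimal

196


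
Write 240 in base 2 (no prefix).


240 = 11110000 in binary

11110000


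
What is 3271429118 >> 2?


0b11000010111111100000101111111110 >> 2 = 0b110000101111111000001011111111 = 817857279

817857279


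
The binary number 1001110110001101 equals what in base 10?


1001110110001101 in decimal = 40333

40333


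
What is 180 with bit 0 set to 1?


180 | (1 << 0) = 180 | 1 = 181

181


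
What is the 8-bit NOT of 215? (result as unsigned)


~0b11010111 = 0b101000 = 40 (8-bit unsigned)

40


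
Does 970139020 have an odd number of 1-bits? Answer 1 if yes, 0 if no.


0b111001110100110010010110001100 has 15 ones => parity 1

1


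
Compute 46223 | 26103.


0b1011010010001111 | 0b110010111110111 = 0b1111010111111111 = 62975

62975


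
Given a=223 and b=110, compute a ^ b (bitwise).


223 ^ 110 = 177

177


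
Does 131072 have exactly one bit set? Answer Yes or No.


0b100000000000000000. Only one bit set => Yes

Yes


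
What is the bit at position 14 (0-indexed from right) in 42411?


0b1010010110101011, position 14 = 0

0


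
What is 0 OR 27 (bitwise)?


0b0 | 0b11011 = 0b11011 = 27

27


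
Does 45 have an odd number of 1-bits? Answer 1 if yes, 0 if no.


0b101101 has 4 ones => parity 0

0


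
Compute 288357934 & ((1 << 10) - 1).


288357934 & 1023 = 558

558


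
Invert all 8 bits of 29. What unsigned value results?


29 ^ 255 = 226

226


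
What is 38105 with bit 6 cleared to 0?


38105 & ~(1 << 6) = 38041

38041


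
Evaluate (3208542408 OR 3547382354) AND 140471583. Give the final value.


Step 1: 3208542408 | 3547382354 = 4286511834
Step 2: 4286511834 & 140471583 = 140404762

140404762


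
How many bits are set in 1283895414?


0b1001100100001101011000001110110 has 14 set bits

14


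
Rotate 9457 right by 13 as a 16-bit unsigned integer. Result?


Rotate 0b10010011110001 right by 13 (16-bit) = 0b10011110001001 = 10121

10121


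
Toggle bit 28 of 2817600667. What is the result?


2817600667 ^ (1 << 28) = 2817600667 ^ 268435456 = 3086036123

3086036123


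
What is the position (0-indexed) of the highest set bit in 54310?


0b1101010000100110. Highest set bit at position 15

15


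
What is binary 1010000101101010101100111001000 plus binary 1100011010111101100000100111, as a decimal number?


1010000101101010101100111001000 + 1100011010111101100000100111 = 1011101001000010011000111101111 = 1562456559

1562456559


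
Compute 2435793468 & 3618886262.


0b10010001001011110100001000111100 & 0b11010111101100111101001001110110 = 0b10010001001000110100001000110100 = 2435007028

2435007028


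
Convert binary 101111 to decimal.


101111 in decimal = 47

47


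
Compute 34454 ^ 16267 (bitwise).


0b1000011010010110 ^ 0b11111110001011 = 0b1011100100011101 = 47389

47389


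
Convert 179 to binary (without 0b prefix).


179 = 10110011 in binary

10110011


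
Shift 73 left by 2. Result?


0b1001001 << 2 = 0b100100100 = 292

292


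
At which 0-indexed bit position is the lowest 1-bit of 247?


0b11110111. Lowest set bit at position 0

0


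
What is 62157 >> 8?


0b1111001011001101 >> 8 = 0b11110010 = 242

242


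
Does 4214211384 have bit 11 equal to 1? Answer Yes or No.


0b11111011001011111100001100111000, bit 11 = 0. No

No


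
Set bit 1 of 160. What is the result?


160 | (1 << 1) = 160 | 2 = 162

162


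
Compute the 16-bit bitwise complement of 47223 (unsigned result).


~0b1011100001110111 = 0b100011110001000 = 18312 (16-bit unsigned)

18312


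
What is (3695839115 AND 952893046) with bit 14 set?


Step 1: 3695839115 & 952893046 = 407504386
Step 2: 407504386 | (1 << 14) = 407504386 | 16384 = 407520770

407520770


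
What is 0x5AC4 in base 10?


5AC4 hex = 23236 decimal

23236


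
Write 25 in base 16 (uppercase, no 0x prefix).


25 = 19 hex

19


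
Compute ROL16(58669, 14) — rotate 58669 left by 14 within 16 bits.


Rotate 0b1110010100101101 left by 14 (16-bit) = 0b111100101001011 = 31051

31051


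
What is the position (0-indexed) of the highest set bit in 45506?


0b1011000111000010. Highest set bit at position 15

15


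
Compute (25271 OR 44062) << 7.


Step 1: 25271 | 44062 = 61119
Step 2: 61119 << 7 = 7823232

7823232


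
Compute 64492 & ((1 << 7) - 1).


64492 & 127 = 108

108


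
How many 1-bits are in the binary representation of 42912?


0b1010011110100000 has 7 set bits

7


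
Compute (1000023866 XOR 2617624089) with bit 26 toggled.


Step 1: 1000023866 ^ 2617624089 = 2812207395
Step 2: 2812207395 ^ (1 << 26) = 2812207395 ^ 67108864 = 2745098531

2745098531


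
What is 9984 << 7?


0b10011100000000 << 7 = 0b100111000000000000000 = 1277952

1277952


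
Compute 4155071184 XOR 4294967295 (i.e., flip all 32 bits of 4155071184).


4155071184 ^ 4294967295 = 139896111

139896111


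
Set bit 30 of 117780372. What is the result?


117780372 | (1 << 30) = 117780372 | 1073741824 = 1191522196

1191522196


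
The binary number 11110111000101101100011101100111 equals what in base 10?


11110111000101101100011101100111 in decimal = 4145465191

4145465191


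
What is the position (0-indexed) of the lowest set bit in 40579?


0b1001111010000011. Lowest set bit at position 0

0


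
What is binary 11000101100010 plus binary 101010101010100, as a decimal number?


11000101100010 + 101010101010100 = 1000011010110110 = 34486

34486


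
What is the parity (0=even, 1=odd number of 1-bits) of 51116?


0b1100011110101100 has 9 ones => parity 1

1


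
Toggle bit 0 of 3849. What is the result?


3849 ^ (1 << 0) = 3849 ^ 1 = 3848

3848


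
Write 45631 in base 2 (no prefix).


45631 = 1011001000111111 in binary

1011001000111111


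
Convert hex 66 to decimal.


66 hex = 102 decimal

102


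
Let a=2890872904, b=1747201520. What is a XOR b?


2890872904 ^ 1747201520 = 3295352248

3295352248


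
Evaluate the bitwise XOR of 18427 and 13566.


0b100011111111011 ^ 0b11010011111110 = 0b111001100000101 = 29445

29445


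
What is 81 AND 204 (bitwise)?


0b1010001 & 0b11001100 = 0b1000000 = 64

64


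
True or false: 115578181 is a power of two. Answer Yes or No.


0b110111000111001010101000101. Multiple bits set => No

No


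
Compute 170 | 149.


0b10101010 | 0b10010101 = 0b10111111 = 191

191


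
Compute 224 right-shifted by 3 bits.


0b11100000 >> 3 = 0b11100 = 28

28


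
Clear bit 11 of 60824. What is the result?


60824 & ~(1 << 11) = 58776

58776


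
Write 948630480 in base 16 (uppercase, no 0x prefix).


948630480 = 388AF3D0 hex

388AF3D0


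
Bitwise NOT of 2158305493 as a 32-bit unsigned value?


~0b10000000101001010010000011010101 = 0b1111111010110101101111100101010 = 2136661802 (32-bit unsigned)

2136661802


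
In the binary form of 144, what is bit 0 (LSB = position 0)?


0b10010000, position 0 = 0

0


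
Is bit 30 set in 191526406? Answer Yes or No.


0b1011011010100111011000000110, bit 30 = 0. No

No


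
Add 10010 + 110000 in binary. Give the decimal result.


10010 + 110000 = 1000010 = 66

66


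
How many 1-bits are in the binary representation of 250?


0b11111010 has 6 set bits

6


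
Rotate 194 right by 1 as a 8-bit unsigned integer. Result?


Rotate 0b11000010 right by 1 (8-bit) = 0b1100001 = 97

97


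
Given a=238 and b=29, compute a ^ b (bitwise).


238 ^ 29 = 243

243


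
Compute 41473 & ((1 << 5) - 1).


41473 & 31 = 1

1


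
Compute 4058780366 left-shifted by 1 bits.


0b11110001111011000001001011001110 << 1 = 0b111100011110110000010010110011100 = 8117560732

8117560732


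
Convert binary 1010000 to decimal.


1010000 in decimal = 80

80


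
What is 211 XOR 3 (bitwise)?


0b11010011 ^ 0b11 = 0b11010000 = 208

208


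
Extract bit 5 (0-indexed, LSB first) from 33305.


0b1000001000011001, position 5 = 0

0


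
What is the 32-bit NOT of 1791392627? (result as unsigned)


~0b1101010110001100111101101110011 = 0b10010101001110011000010010001100 = 2503574668 (32-bit unsigned)

2503574668


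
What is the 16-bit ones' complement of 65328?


65328 ^ 65535 = 207

207


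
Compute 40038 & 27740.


0b1001110001100110 & 0b110110001011100 = 0b110001000100 = 3140

3140


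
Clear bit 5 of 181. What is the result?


181 & ~(1 << 5) = 149

149


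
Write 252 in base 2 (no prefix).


252 = 11111100 in binary

11111100


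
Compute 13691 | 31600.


0b11010101111011 | 0b111101101110000 = 0b111111101111011 = 32635

32635


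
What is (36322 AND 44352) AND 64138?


Step 1: 36322 & 44352 = 36160
Step 2: 36160 & 64138 = 34816

34816


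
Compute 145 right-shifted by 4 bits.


0b10010001 >> 4 = 0b1001 = 9

9


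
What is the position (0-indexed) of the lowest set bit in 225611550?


0b1101011100101000111100011110. Lowest set bit at position 1

1


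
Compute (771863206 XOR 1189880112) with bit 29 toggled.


Step 1: 771863206 ^ 1189880112 = 1760400278
Step 2: 1760400278 ^ (1 << 29) = 1760400278 ^ 536870912 = 1223529366

1223529366


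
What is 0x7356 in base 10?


7356 hex = 29526 decimal

29526


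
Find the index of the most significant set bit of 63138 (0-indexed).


0b1111011010100010. Highest set bit at position 15

15


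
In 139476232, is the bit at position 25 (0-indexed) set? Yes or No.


0b1000010100000011110100001000, bit 25 = 0. No

No


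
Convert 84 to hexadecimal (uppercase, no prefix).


84 = 54 hex

54


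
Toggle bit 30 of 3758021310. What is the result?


3758021310 ^ (1 << 30) = 3758021310 ^ 1073741824 = 2684279486

2684279486


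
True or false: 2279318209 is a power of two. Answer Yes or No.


0b10000111110110111010001011000001. Multiple bits set => No

No


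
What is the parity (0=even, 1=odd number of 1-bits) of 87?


0b1010111 has 5 ones => parity 1

1


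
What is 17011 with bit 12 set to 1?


17011 | (1 << 12) = 17011 | 4096 = 21107

21107


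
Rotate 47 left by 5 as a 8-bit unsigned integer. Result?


Rotate 0b101111 left by 5 (8-bit) = 0b11100101 = 229

229


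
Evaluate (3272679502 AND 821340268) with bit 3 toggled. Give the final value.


Step 1: 3272679502 & 821340268 = 1056844
Step 2: 1056844 ^ (1 << 3) = 1056844 ^ 8 = 1056836

1056836


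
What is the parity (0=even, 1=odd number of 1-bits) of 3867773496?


0b11100110100010011000101000111000 has 14 ones => parity 0

0


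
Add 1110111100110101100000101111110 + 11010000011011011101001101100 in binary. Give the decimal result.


1110111100110101100000101111110 + 11010000011011011101001101100 = 10010001101010000111101111101010 = 2443738090

2443738090


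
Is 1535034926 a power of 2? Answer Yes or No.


0b1011011011111101100011000101110. Multiple bits set => No

No


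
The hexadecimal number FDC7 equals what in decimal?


FDC7 hex = 64967 decimal

64967


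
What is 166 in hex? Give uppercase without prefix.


166 = A6 hex

A6
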